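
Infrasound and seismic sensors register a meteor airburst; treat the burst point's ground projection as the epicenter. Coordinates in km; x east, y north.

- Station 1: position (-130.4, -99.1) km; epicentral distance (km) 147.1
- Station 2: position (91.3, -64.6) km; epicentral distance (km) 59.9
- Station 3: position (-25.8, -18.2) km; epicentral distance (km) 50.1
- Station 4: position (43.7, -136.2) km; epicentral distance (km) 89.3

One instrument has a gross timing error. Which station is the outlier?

Solve using three stations at a time. Using Station 1, Station 3, Station 4 (subtract circle equations pairwise → linear system) gives (x, y) ≈ (9.5, -53.7).
Distances from that point to each station vs reported:
  Station 1: calculated 147.1 vs reported 147.1 → residual 0.0 km
  Station 2: calculated 82.5 vs reported 59.9 → residual 22.6 km
  Station 3: calculated 50.1 vs reported 50.1 → residual 0.0 km
  Station 4: calculated 89.3 vs reported 89.3 → residual 0.0 km
Station 1, Station 3, Station 4 are mutually consistent (residuals ≈ 0); Station 2 is off by 22.6 km.

Station 2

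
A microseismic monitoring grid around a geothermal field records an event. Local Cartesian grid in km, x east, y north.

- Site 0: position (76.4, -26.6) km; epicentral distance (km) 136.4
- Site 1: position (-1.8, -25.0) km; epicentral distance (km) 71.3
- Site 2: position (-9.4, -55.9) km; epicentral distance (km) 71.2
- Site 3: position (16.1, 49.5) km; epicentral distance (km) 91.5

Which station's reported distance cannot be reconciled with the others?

Solve using three stations at a time. Using Site 0, Site 2, Site 3 (subtract circle equations pairwise → linear system) gives (x, y) ≈ (-58.1, -4.0).
Distances from that point to each station vs reported:
  Site 0: calculated 136.4 vs reported 136.4 → residual 0.0 km
  Site 1: calculated 60.1 vs reported 71.3 → residual 11.2 km
  Site 2: calculated 71.2 vs reported 71.2 → residual 0.0 km
  Site 3: calculated 91.5 vs reported 91.5 → residual 0.0 km
Site 0, Site 2, Site 3 are mutually consistent (residuals ≈ 0); Site 1 is off by 11.2 km.

Site 1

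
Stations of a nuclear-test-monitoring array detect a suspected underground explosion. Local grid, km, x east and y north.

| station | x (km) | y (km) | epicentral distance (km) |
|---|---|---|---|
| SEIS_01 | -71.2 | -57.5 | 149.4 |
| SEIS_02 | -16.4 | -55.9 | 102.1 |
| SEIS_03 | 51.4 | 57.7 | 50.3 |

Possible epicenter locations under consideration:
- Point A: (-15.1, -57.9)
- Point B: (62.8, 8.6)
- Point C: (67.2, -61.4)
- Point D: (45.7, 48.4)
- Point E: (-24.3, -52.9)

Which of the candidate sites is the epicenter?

For each candidate, compare |candidate − station| to the reported distance:
Point A: residuals SEIS_01 93.3, SEIS_02 99.7, SEIS_03 83.1 → max 99.7 km
Point B: residuals SEIS_01 0.0, SEIS_02 0.0, SEIS_03 0.1 → max 0.1 km
Point C: residuals SEIS_01 10.9, SEIS_02 18.3, SEIS_03 69.8 → max 69.8 km
Point D: residuals SEIS_01 8.3, SEIS_02 19.3, SEIS_03 39.4 → max 39.4 km
Point E: residuals SEIS_01 102.3, SEIS_02 93.6, SEIS_03 83.7 → max 102.3 km
Only Point B has all residuals ≈ 0.

Point B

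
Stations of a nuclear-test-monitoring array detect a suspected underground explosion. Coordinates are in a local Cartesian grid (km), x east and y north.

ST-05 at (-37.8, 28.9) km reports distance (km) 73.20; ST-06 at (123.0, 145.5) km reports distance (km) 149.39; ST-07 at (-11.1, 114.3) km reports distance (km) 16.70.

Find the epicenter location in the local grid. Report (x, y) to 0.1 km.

Circle about each station: (x + 37.8)² + (y − 28.9)² = 73.20²; (x − 123.0)² + (y − 145.5)² = 149.39²; (x + 11.1)² + (y − 114.3)² = 16.70².
Subtracting the ST-05 equation from the ST-06 and ST-07 equations removes the quadratic terms:
321.6 x + 233.2 y = 17076.07
53.4 x + 170.8 y = 16003.00
Solving the 2×2 system: x ≈ -19.2, y ≈ 99.7 km.

x ≈ -19.2 km, y ≈ 99.7 km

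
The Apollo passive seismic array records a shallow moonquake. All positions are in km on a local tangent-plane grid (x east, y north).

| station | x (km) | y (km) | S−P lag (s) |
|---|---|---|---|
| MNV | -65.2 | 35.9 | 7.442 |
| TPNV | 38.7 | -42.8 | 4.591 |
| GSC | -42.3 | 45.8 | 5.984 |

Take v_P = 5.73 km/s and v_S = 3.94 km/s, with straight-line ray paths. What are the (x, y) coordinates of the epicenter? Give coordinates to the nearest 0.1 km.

Distance from S−P lag: d = Δt · v_P v_S / (v_P − v_S) = Δt · (5.73·3.94)/(5.73−3.94) ≈ 12.6124·Δt.
So d_MNV = 93.86, d_TPNV = 57.90, d_GSC = 75.47 km.
Circle about each station: (x + 65.2)² + (y − 35.9)² = 93.86²; (x − 38.7)² + (y + 42.8)² = 57.90²; (x + 42.3)² + (y − 45.8)² = 75.47².
Subtracting pairs of circle equations eliminates x²+y² and gives linear equations (the radical axes):
207.8 x − 157.4 y = 3246.97
45.8 x + 19.8 y = 1461.06
Solving the 2×2 system: x ≈ 26.0, y ≈ 13.7 km.

(26.0, 13.7)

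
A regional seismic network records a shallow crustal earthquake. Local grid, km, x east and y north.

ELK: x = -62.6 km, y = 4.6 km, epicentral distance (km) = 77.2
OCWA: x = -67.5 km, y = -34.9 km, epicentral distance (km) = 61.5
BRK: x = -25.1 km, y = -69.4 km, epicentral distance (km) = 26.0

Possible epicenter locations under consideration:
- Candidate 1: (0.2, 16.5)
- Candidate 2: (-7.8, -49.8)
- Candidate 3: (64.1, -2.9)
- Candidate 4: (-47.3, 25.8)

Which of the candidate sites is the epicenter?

For each candidate, compare |candidate − station| to the reported distance:
Candidate 1: residuals ELK 13.3, OCWA 23.5, BRK 63.5 → max 63.5 km
Candidate 2: residuals ELK 0.0, OCWA 0.0, BRK 0.1 → max 0.1 km
Candidate 3: residuals ELK 49.7, OCWA 73.9, BRK 85.3 → max 85.3 km
Candidate 4: residuals ELK 51.1, OCWA 2.5, BRK 71.8 → max 71.8 km
Only Candidate 2 has all residuals ≈ 0.

Candidate 2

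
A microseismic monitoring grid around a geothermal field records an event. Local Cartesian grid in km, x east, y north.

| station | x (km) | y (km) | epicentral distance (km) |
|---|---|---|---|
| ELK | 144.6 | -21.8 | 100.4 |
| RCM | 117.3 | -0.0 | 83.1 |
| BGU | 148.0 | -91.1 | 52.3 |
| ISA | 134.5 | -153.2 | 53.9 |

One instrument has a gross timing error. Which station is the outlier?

Solve using three stations at a time. Using ELK, BGU, ISA (subtract circle equations pairwise → linear system) gives (x, y) ≈ (99.6, -111.7).
Distances from that point to each station vs reported:
  ELK: calculated 100.6 vs reported 100.4 → residual 0.2 km
  RCM: calculated 113.1 vs reported 83.1 → residual 30.0 km
  BGU: calculated 52.6 vs reported 52.3 → residual 0.3 km
  ISA: calculated 54.2 vs reported 53.9 → residual 0.3 km
ELK, BGU, ISA are mutually consistent (residuals ≈ 0); RCM is off by 30.0 km.

RCM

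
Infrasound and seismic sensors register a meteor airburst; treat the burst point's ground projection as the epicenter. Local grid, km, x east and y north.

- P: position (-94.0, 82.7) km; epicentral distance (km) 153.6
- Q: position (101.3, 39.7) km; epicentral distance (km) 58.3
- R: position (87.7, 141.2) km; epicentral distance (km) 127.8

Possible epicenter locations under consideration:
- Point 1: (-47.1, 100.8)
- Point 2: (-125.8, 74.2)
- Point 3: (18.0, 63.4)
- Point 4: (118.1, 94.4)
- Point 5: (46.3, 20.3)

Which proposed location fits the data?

For each candidate, compare |candidate − station| to the reported distance:
Point 1: residuals P 103.3, Q 102.2, R 12.9 → max 103.3 km
Point 2: residuals P 120.7, Q 171.4, R 96.0 → max 171.4 km
Point 3: residuals P 39.9, Q 28.3, R 23.3 → max 39.9 km
Point 4: residuals P 58.8, Q 1.1, R 72.0 → max 72.0 km
Point 5: residuals P 0.0, Q 0.0, R 0.0 → max 0.0 km
Only Point 5 has all residuals ≈ 0.

Point 5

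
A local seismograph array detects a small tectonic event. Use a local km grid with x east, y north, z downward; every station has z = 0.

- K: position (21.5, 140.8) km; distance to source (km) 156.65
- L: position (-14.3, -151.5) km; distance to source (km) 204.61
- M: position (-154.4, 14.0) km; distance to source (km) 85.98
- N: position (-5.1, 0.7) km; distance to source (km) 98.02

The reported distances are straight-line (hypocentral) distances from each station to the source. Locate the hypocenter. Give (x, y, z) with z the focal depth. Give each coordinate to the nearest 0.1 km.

Each station gives a sphere (x−x_i)² + (y−y_i)² + z² = d_i² (stations at z=0).
Subtracting the K sphere from L and M: z² cancels, leaving linear equations in x and y:
-71.6 x − 584.6 y = -14456.18
-351.8 x − 253.6 y = 20895.13
Solving: x ≈ -84.699, y ≈ 35.102 km (keep extra digits for the depth step; rounded: -84.7, 35.1).
Then from the K sphere: z² = 156.65² − (x − 21.5)² − (y − 140.8)² with x = -84.699, y = 35.102, so z ≈ 45.705 ≈ 45.7 km.

x ≈ -84.7 km, y ≈ 35.1 km, depth ≈ 45.7 km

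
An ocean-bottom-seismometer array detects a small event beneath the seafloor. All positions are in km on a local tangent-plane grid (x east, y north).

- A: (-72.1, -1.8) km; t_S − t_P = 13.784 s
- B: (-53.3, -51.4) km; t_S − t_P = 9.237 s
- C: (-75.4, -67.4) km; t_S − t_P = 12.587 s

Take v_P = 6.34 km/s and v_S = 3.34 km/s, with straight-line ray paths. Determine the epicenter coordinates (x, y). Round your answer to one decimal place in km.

Distance from S−P lag: d = Δt · v_P v_S / (v_P − v_S) = Δt · (6.34·3.34)/(6.34−3.34) ≈ 7.0585·Δt.
So d_A = 97.29, d_B = 65.20, d_C = 88.85 km.
Circle about each station: (x + 72.1)² + (y + 1.8)² = 97.29²; (x + 53.3)² + (y + 51.4)² = 65.20²; (x + 75.4)² + (y + 67.4)² = 88.85².
Subtracting the A equation from the B and C equations removes the quadratic terms:
37.6 x − 99.2 y = 5495.50
-6.6 x − 131.2 y = 6597.29
Solving the 2×2 system: x ≈ 11.9, y ≈ -50.9 km.

(11.9, -50.9)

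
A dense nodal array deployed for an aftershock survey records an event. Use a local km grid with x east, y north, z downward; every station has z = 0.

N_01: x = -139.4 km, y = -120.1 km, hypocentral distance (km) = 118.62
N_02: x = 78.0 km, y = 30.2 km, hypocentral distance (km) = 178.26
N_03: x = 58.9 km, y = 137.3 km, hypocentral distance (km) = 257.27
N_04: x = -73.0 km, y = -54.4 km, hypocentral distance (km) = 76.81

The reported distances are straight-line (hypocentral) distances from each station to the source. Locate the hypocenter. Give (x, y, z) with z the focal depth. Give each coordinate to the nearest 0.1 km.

Each station gives a sphere (x−x_i)² + (y−y_i)² + z² = d_i² (stations at z=0).
Subtracting the N_01 sphere from N_02 and N_03: z² cancels, leaving linear equations in x and y:
434.8 x + 300.6 y = -44566.25
396.6 x + 514.8 y = -63653.02
Solving: x ≈ -36.405, y ≈ -95.600 km (keep extra digits for the depth step; rounded: -36.4, -95.6).
Then from the N_01 sphere: z² = 118.62² − (x + 139.4)² − (y + 120.1)² with x = -36.405, y = -95.600, so z ≈ 53.502 ≈ 53.5 km.

x ≈ -36.4 km, y ≈ -95.6 km, depth ≈ 53.5 km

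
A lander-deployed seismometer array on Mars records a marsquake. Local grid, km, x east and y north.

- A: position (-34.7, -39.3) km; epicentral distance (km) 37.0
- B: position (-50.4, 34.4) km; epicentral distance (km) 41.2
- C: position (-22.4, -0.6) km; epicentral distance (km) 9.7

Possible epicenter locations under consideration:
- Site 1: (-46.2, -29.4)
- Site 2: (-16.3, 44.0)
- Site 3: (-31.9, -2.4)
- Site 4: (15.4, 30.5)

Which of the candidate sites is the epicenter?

For each candidate, compare |candidate − station| to the reported distance:
Site 1: residuals A 21.8, B 22.7, C 27.7 → max 27.7 km
Site 2: residuals A 48.3, B 5.8, C 35.3 → max 48.3 km
Site 3: residuals A 0.0, B 0.0, C 0.0 → max 0.0 km
Site 4: residuals A 48.9, B 24.7, C 39.2 → max 48.9 km
Only Site 3 has all residuals ≈ 0.

Site 3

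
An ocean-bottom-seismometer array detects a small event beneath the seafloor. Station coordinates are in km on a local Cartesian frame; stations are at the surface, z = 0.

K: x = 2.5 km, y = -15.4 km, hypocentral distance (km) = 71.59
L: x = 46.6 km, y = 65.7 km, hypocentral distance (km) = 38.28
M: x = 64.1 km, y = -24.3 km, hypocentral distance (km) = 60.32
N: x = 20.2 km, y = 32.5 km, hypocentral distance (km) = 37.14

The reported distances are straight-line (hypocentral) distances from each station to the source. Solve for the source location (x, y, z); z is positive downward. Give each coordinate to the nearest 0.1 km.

Each station gives a sphere (x−x_i)² + (y−y_i)² + z² = d_i² (stations at z=0).
Subtracting the K sphere from L and M: z² cancels, leaving linear equations in x and y:
88.2 x + 162.2 y = 9904.41
123.2 x − 17.8 y = 5942.52
Solving: x ≈ 52.901, y ≈ 32.297 km (keep extra digits for the depth step; rounded: 52.9, 32.3).
Then from the K sphere: z² = 71.59² − (x − 2.5)² − (y + 15.4)² with x = 52.901, y = 32.297, so z ≈ 17.603 ≈ 17.6 km.
Check against N (with the unrounded solution): distance 37.14 ≈ 37.14 km. ✓

x ≈ 52.9 km, y ≈ 32.3 km, depth ≈ 17.6 km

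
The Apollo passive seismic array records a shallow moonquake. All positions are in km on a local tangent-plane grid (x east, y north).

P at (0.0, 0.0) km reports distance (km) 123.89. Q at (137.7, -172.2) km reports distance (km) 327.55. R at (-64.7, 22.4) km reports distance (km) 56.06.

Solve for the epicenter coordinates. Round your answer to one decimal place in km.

Circle about each station: x² + y² = 123.89²; (x − 137.7)² + (y + 172.2)² = 327.55²; (x + 64.7)² + (y − 22.4)² = 56.06².
Subtracting the P equation from the Q and R equations removes the quadratic terms:
275.4 x − 344.4 y = -43326.14
-129.4 x + 44.8 y = 16893.86
Solving the 2×2 system: x ≈ -120.3, y ≈ 29.6 km.

(-120.3, 29.6)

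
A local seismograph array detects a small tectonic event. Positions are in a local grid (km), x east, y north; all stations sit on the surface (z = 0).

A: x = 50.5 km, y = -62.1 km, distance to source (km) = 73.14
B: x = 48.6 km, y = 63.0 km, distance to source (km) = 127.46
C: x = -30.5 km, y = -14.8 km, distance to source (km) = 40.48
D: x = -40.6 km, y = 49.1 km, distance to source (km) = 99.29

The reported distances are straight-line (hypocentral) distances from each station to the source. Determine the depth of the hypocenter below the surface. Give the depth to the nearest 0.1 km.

Each station gives a sphere (x−x_i)² + (y−y_i)² + z² = d_i² (stations at z=0).
Subtracting the A sphere from B and C: z² cancels, leaving linear equations in x and y:
-3.8 x + 250.2 y = -10972.29
-162.0 x + 94.6 y = -1546.54
Solving: x ≈ -16.206, y ≈ -44.100 km (keep extra digits for the depth step; rounded: -16.2, -44.1).
Then from the A sphere: z² = 73.14² − (x − 50.5)² − (y + 62.1)² with x = -16.206, y = -44.100, so z ≈ 23.995 ≈ 24.0 km.

depth ≈ 24.0 km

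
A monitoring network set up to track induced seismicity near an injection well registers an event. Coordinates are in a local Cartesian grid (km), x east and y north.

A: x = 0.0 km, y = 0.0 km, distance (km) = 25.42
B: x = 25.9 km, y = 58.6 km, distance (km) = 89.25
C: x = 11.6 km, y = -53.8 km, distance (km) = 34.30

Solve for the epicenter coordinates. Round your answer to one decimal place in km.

(-6.4, -24.6)

Circle about each station: x² + y² = 25.42²; (x − 25.9)² + (y − 58.6)² = 89.25²; (x − 11.6)² + (y + 53.8)² = 34.30².
Subtracting pairs of circle equations eliminates x²+y² and gives linear equations (the radical axes):
51.8 x + 117.2 y = -3214.62
23.2 x − 107.6 y = 2498.69
Solving the 2×2 system: x ≈ -6.4, y ≈ -24.6 km.
Check against A (with the unrounded x, y): √(x²+y²) = 25.42 ≈ 25.42 km. ✓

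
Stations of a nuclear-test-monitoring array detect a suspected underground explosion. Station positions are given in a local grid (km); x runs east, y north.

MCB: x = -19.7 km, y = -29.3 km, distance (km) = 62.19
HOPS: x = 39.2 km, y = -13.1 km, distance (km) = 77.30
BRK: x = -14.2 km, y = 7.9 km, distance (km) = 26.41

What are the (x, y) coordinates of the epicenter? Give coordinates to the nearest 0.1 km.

-23.0 km east, 32.8 km north

Circle about each station: (x + 19.7)² + (y + 29.3)² = 62.19²; (x − 39.2)² + (y + 13.1)² = 77.30²; (x + 14.2)² + (y − 7.9)² = 26.41².
Subtracting the MCB equation from the HOPS and BRK equations removes the quadratic terms:
117.8 x + 32.4 y = -1646.02
11.0 x + 74.4 y = 2187.58
Solving the 2×2 system: x ≈ -23.0, y ≈ 32.8 km.
Check against MCB (with the unrounded x, y): √((x + 19.7)²+(y + 29.3)²) = 62.19 ≈ 62.19 km. ✓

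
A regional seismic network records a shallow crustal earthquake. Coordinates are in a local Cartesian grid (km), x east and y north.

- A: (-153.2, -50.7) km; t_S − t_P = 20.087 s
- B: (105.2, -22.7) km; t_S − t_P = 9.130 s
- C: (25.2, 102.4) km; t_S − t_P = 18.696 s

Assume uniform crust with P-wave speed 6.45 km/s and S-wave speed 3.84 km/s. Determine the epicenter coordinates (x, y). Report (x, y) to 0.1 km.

35.9 km east, -74.7 km north

Distance from S−P lag: d = Δt · v_P v_S / (v_P − v_S) = Δt · (6.45·3.84)/(6.45−3.84) ≈ 9.4897·Δt.
So d_A = 190.62, d_B = 86.64, d_C = 177.42 km.
Circle about each station: (x + 153.2)² + (y + 50.7)² = 190.62²; (x − 105.2)² + (y + 22.7)² = 86.64²; (x − 25.2)² + (y − 102.4)² = 177.42².
Subtracting pairs of circle equations eliminates x²+y² and gives linear equations (the radical axes):
516.8 x + 56.0 y = 14371.09
356.8 x + 306.2 y = -10061.80
Solving the 2×2 system: x ≈ 35.9, y ≈ -74.7 km.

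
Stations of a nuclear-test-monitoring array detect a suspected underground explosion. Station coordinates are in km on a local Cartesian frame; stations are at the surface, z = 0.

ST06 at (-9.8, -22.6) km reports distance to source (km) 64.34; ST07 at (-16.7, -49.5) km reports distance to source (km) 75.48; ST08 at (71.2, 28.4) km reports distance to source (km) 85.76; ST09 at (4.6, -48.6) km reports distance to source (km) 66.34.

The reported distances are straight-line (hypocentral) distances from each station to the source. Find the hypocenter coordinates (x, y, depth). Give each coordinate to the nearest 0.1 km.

(23.0, -16.4, 55.0)

Each station gives a sphere (x−x_i)² + (y−y_i)² + z² = d_i² (stations at z=0).
Subtracting the ST06 sphere from ST07 and ST08: z² cancels, leaving linear equations in x and y:
-13.8 x − 53.8 y = 564.75
162.0 x + 102.0 y = 2054.06
Solving: x ≈ 23.004, y ≈ -16.398 km (keep extra digits for the depth step; rounded: 23.0, -16.4).
Then from the ST06 sphere: z² = 64.34² − (x + 9.8)² − (y + 22.6)² with x = 23.004, y = -16.398, so z ≈ 55.001 ≈ 55.0 km.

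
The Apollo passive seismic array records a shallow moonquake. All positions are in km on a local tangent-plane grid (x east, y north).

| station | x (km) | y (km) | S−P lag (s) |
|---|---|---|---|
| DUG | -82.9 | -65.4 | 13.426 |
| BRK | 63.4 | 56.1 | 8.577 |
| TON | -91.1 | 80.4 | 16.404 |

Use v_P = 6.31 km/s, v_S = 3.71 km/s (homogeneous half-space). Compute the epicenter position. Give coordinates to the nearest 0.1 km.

(25.0, -10.9)

Distance from S−P lag: d = Δt · v_P v_S / (v_P − v_S) = Δt · (6.31·3.71)/(6.31−3.71) ≈ 9.0039·Δt.
So d_DUG = 120.89, d_BRK = 77.23, d_TON = 147.70 km.
Circle about each station: (x + 82.9)² + (y + 65.4)² = 120.89²; (x − 63.4)² + (y − 56.1)² = 77.23²; (x + 91.1)² + (y − 80.4)² = 147.70².
Subtracting the DUG equation from the BRK and TON equations removes the quadratic terms:
292.6 x + 243.0 y = 4667.12
-16.4 x + 291.6 y = -3587.10
Solving the 2×2 system: x ≈ 25.0, y ≈ -10.9 km.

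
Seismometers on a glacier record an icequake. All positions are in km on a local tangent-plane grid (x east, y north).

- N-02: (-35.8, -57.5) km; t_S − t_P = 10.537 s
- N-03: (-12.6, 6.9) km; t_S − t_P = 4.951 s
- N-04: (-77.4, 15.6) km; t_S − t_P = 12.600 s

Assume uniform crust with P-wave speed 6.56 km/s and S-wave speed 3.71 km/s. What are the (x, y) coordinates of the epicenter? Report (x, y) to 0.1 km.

x ≈ 29.6 km, y ≈ 4.3 km

Distance from S−P lag: d = Δt · v_P v_S / (v_P − v_S) = Δt · (6.56·3.71)/(6.56−3.71) ≈ 8.5395·Δt.
So d_N-02 = 89.98, d_N-03 = 42.28, d_N-04 = 107.60 km.
Circle about each station: (x + 35.8)² + (y + 57.5)² = 89.98²; (x + 12.6)² + (y − 6.9)² = 42.28²; (x + 77.4)² + (y − 15.6)² = 107.60².
Subtracting pairs of circle equations eliminates x²+y² and gives linear equations (the radical axes):
46.4 x + 128.8 y = 1927.28
-83.2 x + 146.2 y = -1835.13
Solving the 2×2 system: x ≈ 29.6, y ≈ 4.3 km.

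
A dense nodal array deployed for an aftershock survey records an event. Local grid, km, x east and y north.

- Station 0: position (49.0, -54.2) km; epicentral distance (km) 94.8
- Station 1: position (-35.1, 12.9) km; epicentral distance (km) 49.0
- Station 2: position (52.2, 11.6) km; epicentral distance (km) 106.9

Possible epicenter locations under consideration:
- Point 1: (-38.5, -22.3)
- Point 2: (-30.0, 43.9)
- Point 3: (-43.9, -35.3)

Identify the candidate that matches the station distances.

Point 3

For each candidate, compare |candidate − station| to the reported distance:
Point 1: residuals Station 0 1.7, Station 1 13.6, Station 2 10.1 → max 13.6 km
Point 2: residuals Station 0 31.2, Station 1 17.6, Station 2 18.6 → max 31.2 km
Point 3: residuals Station 0 0.0, Station 1 0.0, Station 2 0.0 → max 0.0 km
Only Point 3 has all residuals ≈ 0.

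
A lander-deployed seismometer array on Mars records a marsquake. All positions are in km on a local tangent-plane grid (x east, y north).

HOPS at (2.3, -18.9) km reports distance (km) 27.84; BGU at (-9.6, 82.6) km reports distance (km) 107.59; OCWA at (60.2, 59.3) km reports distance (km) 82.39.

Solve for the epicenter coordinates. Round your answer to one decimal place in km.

Circle about each station: (x − 2.3)² + (y + 18.9)² = 27.84²; (x + 9.6)² + (y − 82.6)² = 107.59²; (x − 60.2)² + (y − 59.3)² = 82.39².
Subtracting pairs of circle equations eliminates x²+y² and gives linear equations (the radical axes):
-23.8 x + 203.0 y = -4248.12
115.8 x + 156.4 y = 764.98
Solving the 2×2 system: x ≈ 30.1, y ≈ -17.4 km.

30.1 km east, -17.4 km north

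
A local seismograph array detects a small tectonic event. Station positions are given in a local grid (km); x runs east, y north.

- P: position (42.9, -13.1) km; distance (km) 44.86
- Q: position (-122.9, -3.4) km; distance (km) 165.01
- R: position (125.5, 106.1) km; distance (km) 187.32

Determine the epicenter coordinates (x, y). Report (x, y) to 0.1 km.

Circle about each station: (x − 42.9)² + (y + 13.1)² = 44.86²; (x + 122.9)² + (y + 3.4)² = 165.01²; (x − 125.5)² + (y − 106.1)² = 187.32².
Subtracting the P equation from the Q and R equations removes the quadratic terms:
-331.6 x + 19.4 y = -12111.93
165.2 x + 238.4 y = -8080.92
Solving the 2×2 system: x ≈ 33.2, y ≈ -56.9 km.
Check against P (with the unrounded x, y): √((x − 42.9)²+(y + 13.1)²) = 44.86 ≈ 44.86 km. ✓

(33.2, -56.9)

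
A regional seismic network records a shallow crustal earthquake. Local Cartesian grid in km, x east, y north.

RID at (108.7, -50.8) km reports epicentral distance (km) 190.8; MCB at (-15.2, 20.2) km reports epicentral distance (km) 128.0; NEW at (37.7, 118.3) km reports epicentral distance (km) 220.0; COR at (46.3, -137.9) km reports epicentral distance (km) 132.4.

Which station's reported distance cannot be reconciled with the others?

Solve using three stations at a time. Using RID, MCB, COR (subtract circle equations pairwise → linear system) gives (x, y) ≈ (-77.7, -91.5).
Distances from that point to each station vs reported:
  RID: calculated 190.8 vs reported 190.8 → residual 0.0 km
  MCB: calculated 128.0 vs reported 128.0 → residual 0.0 km
  NEW: calculated 239.5 vs reported 220.0 → residual 19.5 km
  COR: calculated 132.4 vs reported 132.4 → residual 0.0 km
RID, MCB, COR are mutually consistent (residuals ≈ 0); NEW is off by 19.5 km.

NEW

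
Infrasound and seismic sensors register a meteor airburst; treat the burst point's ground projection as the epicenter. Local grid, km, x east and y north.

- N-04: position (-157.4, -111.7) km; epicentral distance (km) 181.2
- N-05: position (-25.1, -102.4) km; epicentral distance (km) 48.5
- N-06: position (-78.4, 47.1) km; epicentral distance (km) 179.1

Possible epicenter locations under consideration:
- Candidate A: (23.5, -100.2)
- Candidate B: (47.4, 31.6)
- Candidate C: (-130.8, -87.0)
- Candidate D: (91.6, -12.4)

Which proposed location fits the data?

For each candidate, compare |candidate − station| to the reported distance:
Candidate A: residuals N-04 0.1, N-05 0.1, N-06 0.0 → max 0.1 km
Candidate B: residuals N-04 68.8, N-05 103.9, N-06 52.3 → max 103.9 km
Candidate C: residuals N-04 144.9, N-05 58.3, N-06 35.1 → max 144.9 km
Candidate D: residuals N-04 86.9, N-05 98.9, N-06 1.0 → max 98.9 km
Only Candidate A has all residuals ≈ 0.

Candidate A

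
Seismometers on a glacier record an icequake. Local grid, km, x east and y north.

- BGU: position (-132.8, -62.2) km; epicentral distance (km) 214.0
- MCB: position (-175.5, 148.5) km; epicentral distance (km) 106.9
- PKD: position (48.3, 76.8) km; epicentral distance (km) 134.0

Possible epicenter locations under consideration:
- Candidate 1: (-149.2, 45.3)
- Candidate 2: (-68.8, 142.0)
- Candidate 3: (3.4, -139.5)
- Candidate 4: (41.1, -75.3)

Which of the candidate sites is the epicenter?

For each candidate, compare |candidate − station| to the reported distance:
Candidate 1: residuals BGU 105.3, MCB 0.4, PKD 66.0 → max 105.3 km
Candidate 2: residuals BGU 0.0, MCB 0.0, PKD 0.0 → max 0.0 km
Candidate 3: residuals BGU 57.4, MCB 232.1, PKD 86.9 → max 232.1 km
Candidate 4: residuals BGU 39.6, MCB 204.6, PKD 18.3 → max 204.6 km
Only Candidate 2 has all residuals ≈ 0.

Candidate 2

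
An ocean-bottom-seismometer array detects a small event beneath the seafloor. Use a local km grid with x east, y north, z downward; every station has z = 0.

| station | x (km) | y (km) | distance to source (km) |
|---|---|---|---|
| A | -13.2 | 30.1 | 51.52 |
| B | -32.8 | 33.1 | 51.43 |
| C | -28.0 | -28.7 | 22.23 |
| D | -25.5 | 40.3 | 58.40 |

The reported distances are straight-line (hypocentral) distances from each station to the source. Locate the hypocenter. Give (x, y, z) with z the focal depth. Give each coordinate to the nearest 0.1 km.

Each station gives a sphere (x−x_i)² + (y−y_i)² + z² = d_i² (stations at z=0).
Subtracting the A sphere from B and C: z² cancels, leaving linear equations in x and y:
-39.2 x + 6.0 y = 1100.47
-29.6 x − 117.6 y = 2687.58
Solving: x ≈ -30.400, y ≈ -15.202 km (keep extra digits for the depth step; rounded: -30.4, -15.2).
Then from the A sphere: z² = 51.52² − (x + 13.2)² − (y − 30.1)² with x = -30.400, y = -15.202, so z ≈ 17.499 ≈ 17.5 km.

(-30.4, -15.2, 17.5)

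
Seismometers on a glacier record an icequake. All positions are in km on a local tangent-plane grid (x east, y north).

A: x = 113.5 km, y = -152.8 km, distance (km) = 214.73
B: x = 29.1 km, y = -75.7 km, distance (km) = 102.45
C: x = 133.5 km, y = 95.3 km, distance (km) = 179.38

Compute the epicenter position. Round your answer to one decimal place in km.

Circle about each station: (x − 113.5)² + (y + 152.8)² = 214.73²; (x − 29.1)² + (y + 75.7)² = 102.45²; (x − 133.5)² + (y − 95.3)² = 179.38².
Subtracting the A equation from the B and C equations removes the quadratic terms:
-168.8 x + 154.2 y = 5960.18
40.0 x + 496.2 y = 4606.04
Solving the 2×2 system: x ≈ -25.0, y ≈ 11.3 km.
Check against A (with the unrounded x, y): √((x − 113.5)²+(y + 152.8)²) = 214.73 ≈ 214.73 km. ✓

(-25.0, 11.3)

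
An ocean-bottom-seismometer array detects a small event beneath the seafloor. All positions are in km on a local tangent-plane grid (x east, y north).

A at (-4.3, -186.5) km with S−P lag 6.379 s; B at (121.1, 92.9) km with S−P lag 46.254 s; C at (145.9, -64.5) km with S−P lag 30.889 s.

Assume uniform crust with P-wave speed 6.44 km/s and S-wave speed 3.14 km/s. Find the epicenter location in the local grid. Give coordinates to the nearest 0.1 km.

Distance from S−P lag: d = Δt · v_P v_S / (v_P − v_S) = Δt · (6.44·3.14)/(6.44−3.14) ≈ 6.1278·Δt.
So d_A = 39.09, d_B = 283.43, d_C = 189.28 km.
Circle about each station: (x + 4.3)² + (y + 186.5)² = 39.09²; (x − 121.1)² + (y − 92.9)² = 283.43²; (x − 145.9)² + (y + 64.5)² = 189.28².
Subtracting pairs of circle equations eliminates x²+y² and gives linear equations (the radical axes):
250.8 x + 558.8 y = -90309.66
300.4 x + 244.0 y = -43652.57
Solving the 2×2 system: x ≈ -22.1, y ≈ -151.7 km.

x ≈ -22.1 km, y ≈ -151.7 km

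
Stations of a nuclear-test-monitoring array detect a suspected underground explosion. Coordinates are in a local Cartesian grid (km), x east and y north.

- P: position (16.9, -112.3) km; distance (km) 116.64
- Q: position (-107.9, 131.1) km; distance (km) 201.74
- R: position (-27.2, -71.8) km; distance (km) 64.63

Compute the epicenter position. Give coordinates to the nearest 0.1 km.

Circle about each station: (x − 16.9)² + (y + 112.3)² = 116.64²; (x + 107.9)² + (y − 131.1)² = 201.74²; (x + 27.2)² + (y + 71.8)² = 64.63².
Subtracting the P equation from the Q and R equations removes the quadratic terms:
-249.6 x + 486.8 y = -11161.42
-88.2 x + 81.0 y = 2426.03
Solving the 2×2 system: x ≈ -91.8, y ≈ -70.0 km.

x ≈ -91.8 km, y ≈ -70.0 km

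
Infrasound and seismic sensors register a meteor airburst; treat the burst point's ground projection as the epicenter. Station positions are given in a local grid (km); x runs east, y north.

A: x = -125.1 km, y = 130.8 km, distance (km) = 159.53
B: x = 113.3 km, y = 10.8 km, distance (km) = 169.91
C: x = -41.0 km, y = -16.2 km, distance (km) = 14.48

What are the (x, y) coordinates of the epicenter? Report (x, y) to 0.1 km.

Circle about each station: (x + 125.1)² + (y − 130.8)² = 159.53²; (x − 113.3)² + (y − 10.8)² = 169.91²; (x + 41.0)² + (y + 16.2)² = 14.48².
Subtracting the A equation from the B and C equations removes the quadratic terms:
476.8 x − 240.0 y = -23224.71
168.2 x − 294.0 y = -5575.06
Solving the 2×2 system: x ≈ -55.0, y ≈ -12.5 km.

(-55.0, -12.5)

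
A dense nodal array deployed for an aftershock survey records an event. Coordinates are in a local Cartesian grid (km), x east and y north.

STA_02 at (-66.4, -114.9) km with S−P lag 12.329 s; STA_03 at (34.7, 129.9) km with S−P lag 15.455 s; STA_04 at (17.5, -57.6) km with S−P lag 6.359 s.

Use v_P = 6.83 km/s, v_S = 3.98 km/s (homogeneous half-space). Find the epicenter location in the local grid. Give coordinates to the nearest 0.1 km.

x ≈ -17.4 km, y ≈ -8.0 km

Distance from S−P lag: d = Δt · v_P v_S / (v_P − v_S) = Δt · (6.83·3.98)/(6.83−3.98) ≈ 9.5380·Δt.
So d_STA_02 = 117.59, d_STA_03 = 147.41, d_STA_04 = 60.65 km.
Circle about each station: (x + 66.4)² + (y + 114.9)² = 117.59²; (x − 34.7)² + (y − 129.9)² = 147.41²; (x − 17.5)² + (y + 57.6)² = 60.65².
Subtracting the STA_02 equation from the STA_03 and STA_04 equations removes the quadratic terms:
202.2 x + 489.6 y = -7435.17
167.8 x + 114.6 y = -3837.97
Solving the 2×2 system: x ≈ -17.4, y ≈ -8.0 km.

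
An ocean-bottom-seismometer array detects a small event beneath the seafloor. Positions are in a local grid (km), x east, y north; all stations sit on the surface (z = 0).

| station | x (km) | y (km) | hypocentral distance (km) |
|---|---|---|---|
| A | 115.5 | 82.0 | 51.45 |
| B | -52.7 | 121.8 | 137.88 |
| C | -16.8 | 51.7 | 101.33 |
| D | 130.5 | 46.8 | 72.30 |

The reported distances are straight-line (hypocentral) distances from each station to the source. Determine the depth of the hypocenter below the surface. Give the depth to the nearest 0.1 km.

Each station gives a sphere (x−x_i)² + (y−y_i)² + z² = d_i² (stations at z=0).
Subtracting the A sphere from B and C: z² cancels, leaving linear equations in x and y:
-336.4 x + 79.6 y = -18815.51
-264.6 x − 60.6 y = -24729.79
Solving: x ≈ 75.003, y ≈ 80.595 km (keep extra digits for the depth step; rounded: 75.0, 80.6).
Then from the A sphere: z² = 51.45² − (x − 115.5)² − (y − 82.0)² with x = 75.003, y = 80.595, so z ≈ 31.704 ≈ 31.7 km.
Check against D (with the unrounded solution): distance 72.30 ≈ 72.30 km. ✓

depth ≈ 31.7 km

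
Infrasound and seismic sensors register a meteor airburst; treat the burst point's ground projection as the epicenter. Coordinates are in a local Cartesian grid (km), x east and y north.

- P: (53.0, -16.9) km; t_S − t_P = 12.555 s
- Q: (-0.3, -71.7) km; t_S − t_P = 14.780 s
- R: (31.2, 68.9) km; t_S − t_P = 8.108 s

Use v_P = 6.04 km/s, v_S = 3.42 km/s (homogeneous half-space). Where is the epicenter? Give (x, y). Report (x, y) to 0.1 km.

-26.7 km east, 41.8 km north

Distance from S−P lag: d = Δt · v_P v_S / (v_P − v_S) = Δt · (6.04·3.42)/(6.04−3.42) ≈ 7.8843·Δt.
So d_P = 98.99, d_Q = 116.53, d_R = 63.93 km.
Circle about each station: (x − 53.0)² + (y + 16.9)² = 98.99²; (x + 0.3)² + (y + 71.7)² = 116.53²; (x − 31.2)² + (y − 68.9)² = 63.93².
Subtracting the P equation from the Q and R equations removes the quadratic terms:
-106.6 x − 109.6 y = -1733.85
-43.6 x + 171.6 y = 8338.02
Solving the 2×2 system: x ≈ -26.7, y ≈ 41.8 km.
Check against P (with the unrounded x, y): √((x − 53.0)²+(y + 16.9)²) = 99.00 ≈ 98.99 km. ✓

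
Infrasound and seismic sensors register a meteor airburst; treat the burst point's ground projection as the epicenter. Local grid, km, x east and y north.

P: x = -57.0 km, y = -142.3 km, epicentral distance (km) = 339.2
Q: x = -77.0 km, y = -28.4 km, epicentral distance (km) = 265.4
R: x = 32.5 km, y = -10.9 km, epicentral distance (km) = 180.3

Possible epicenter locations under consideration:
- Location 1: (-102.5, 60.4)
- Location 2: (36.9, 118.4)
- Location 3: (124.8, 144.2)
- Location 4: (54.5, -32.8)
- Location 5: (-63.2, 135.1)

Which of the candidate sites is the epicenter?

Location 3

For each candidate, compare |candidate − station| to the reported distance:
Location 1: residuals P 131.5, Q 173.0, R 27.6 → max 173.0 km
Location 2: residuals P 62.1, Q 79.6, R 50.9 → max 79.6 km
Location 3: residuals P 0.1, Q 0.1, R 0.2 → max 0.2 km
Location 4: residuals P 182.9, Q 133.8, R 149.3 → max 182.9 km
Location 5: residuals P 61.7, Q 101.3, R 5.7 → max 101.3 km
Only Location 3 has all residuals ≈ 0.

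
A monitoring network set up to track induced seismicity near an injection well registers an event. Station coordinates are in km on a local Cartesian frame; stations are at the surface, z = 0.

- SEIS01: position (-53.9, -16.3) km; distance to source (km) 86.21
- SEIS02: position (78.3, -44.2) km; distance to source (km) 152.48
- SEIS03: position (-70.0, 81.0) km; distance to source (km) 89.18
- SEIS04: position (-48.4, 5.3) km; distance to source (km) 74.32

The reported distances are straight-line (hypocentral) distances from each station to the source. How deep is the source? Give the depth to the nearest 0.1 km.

depth ≈ 66.9 km

Each station gives a sphere (x−x_i)² + (y−y_i)² + z² = d_i² (stations at z=0).
Subtracting the SEIS01 sphere from SEIS02 and SEIS03: z² cancels, leaving linear equations in x and y:
264.4 x − 55.8 y = -10904.36
-32.2 x + 194.6 y = 7769.19
Solving: x ≈ -34.004, y ≈ 34.297 km (keep extra digits for the depth step; rounded: -34.0, 34.3).
Then from the SEIS01 sphere: z² = 86.21² − (x + 53.9)² − (y + 16.3)² with x = -34.004, y = 34.297, so z ≈ 66.905 ≈ 66.9 km.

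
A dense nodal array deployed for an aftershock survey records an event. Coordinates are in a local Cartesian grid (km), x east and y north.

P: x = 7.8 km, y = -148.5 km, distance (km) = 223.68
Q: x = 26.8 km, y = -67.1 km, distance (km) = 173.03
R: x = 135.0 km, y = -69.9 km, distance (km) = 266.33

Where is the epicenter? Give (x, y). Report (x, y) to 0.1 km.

x ≈ -105.6 km, y ≈ 44.3 km

Circle about each station: (x − 7.8)² + (y + 148.5)² = 223.68²; (x − 26.8)² + (y + 67.1)² = 173.03²; (x − 135.0)² + (y + 69.9)² = 266.33².
Subtracting pairs of circle equations eliminates x²+y² and gives linear equations (the radical axes):
38.0 x + 162.8 y = 3200.92
254.4 x + 157.2 y = -19901.01
Solving the 2×2 system: x ≈ -105.6, y ≈ 44.3 km.
Check against P (with the unrounded x, y): √((x − 7.8)²+(y + 148.5)²) = 223.69 ≈ 223.68 km. ✓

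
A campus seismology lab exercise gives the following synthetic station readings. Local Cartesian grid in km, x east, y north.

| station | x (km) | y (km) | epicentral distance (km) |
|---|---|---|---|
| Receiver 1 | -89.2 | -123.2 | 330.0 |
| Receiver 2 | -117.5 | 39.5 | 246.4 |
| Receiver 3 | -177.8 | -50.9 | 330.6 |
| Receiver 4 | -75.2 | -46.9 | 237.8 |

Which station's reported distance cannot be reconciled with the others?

Solve using three stations at a time. Using Receiver 2, Receiver 3, Receiver 4 (subtract circle equations pairwise → linear system) gives (x, y) ≈ (125.5, 80.8).
Distances from that point to each station vs reported:
  Receiver 1: calculated 296.2 vs reported 330.0 → residual 33.8 km
  Receiver 2: calculated 246.5 vs reported 246.4 → residual 0.1 km
  Receiver 3: calculated 330.7 vs reported 330.6 → residual 0.1 km
  Receiver 4: calculated 237.9 vs reported 237.8 → residual 0.1 km
Receiver 2, Receiver 3, Receiver 4 are mutually consistent (residuals ≈ 0); Receiver 1 is off by 33.8 km.

Receiver 1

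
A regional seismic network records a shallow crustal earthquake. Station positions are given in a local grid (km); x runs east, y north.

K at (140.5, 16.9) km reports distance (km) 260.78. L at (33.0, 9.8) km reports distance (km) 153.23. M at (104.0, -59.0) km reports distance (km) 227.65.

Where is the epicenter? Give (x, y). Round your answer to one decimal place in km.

(-118.7, -11.8)

Circle about each station: (x − 140.5)² + (y − 16.9)² = 260.78²; (x − 33.0)² + (y − 9.8)² = 153.23²; (x − 104.0)² + (y + 59.0)² = 227.65².
Subtracting pairs of circle equations eliminates x²+y² and gives linear equations (the radical axes):
-215.0 x − 14.2 y = 25685.96
-73.0 x − 151.8 y = 10452.83
Solving the 2×2 system: x ≈ -118.7, y ≈ -11.8 km.
Check against K (with the unrounded x, y): √((x − 140.5)²+(y − 16.9)²) = 260.77 ≈ 260.78 km. ✓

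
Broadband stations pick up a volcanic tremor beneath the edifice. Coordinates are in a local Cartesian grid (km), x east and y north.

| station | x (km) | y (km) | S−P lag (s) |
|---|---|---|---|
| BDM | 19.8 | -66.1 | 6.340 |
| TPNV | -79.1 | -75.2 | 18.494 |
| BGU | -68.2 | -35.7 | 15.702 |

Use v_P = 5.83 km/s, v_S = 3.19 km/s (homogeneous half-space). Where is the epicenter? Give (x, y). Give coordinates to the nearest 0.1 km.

42.1 km east, -27.4 km north

Distance from S−P lag: d = Δt · v_P v_S / (v_P − v_S) = Δt · (5.83·3.19)/(5.83−3.19) ≈ 7.0446·Δt.
So d_BDM = 44.66, d_TPNV = 130.28, d_BGU = 110.61 km.
Circle about each station: (x − 19.8)² + (y + 66.1)² = 44.66²; (x + 79.1)² + (y + 75.2)² = 130.28²; (x + 68.2)² + (y + 35.7)² = 110.61².
Subtracting the BDM equation from the TPNV and BGU equations removes the quadratic terms:
-197.8 x − 18.2 y = -7827.76
-176.0 x + 60.8 y = -9075.58
Solving the 2×2 system: x ≈ 42.1, y ≈ -27.4 km.
Check against BDM (with the unrounded x, y): √((x − 19.8)²+(y + 66.1)²) = 44.65 ≈ 44.66 km. ✓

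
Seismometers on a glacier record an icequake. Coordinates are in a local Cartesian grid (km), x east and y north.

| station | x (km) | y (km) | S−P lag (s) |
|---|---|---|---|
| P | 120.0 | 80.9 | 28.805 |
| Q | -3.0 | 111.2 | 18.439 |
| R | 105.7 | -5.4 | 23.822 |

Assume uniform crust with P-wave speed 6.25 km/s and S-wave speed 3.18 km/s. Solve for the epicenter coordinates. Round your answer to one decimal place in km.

Distance from S−P lag: d = Δt · v_P v_S / (v_P − v_S) = Δt · (6.25·3.18)/(6.25−3.18) ≈ 6.4739·Δt.
So d_P = 186.48, d_Q = 119.37, d_R = 154.22 km.
Circle about each station: (x − 120.0)² + (y − 80.9)² = 186.48²; (x + 3.0)² + (y − 111.2)² = 119.37²; (x − 105.7)² + (y + 5.4)² = 154.22².
Subtracting the P equation from the Q and R equations removes the quadratic terms:
-246.0 x + 60.6 y = 11955.22
-28.6 x − 172.6 y = 1247.82
Solving the 2×2 system: x ≈ -48.4, y ≈ 0.8 km.
Check against P (with the unrounded x, y): √((x − 120.0)²+(y − 80.9)²) = 186.49 ≈ 186.48 km. ✓

x ≈ -48.4 km, y ≈ 0.8 km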